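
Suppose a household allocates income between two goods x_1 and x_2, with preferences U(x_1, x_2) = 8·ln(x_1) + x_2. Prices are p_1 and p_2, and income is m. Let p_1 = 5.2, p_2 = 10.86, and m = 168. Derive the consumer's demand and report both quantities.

x_1* = 16.7077, x_2* = 7.4696

So x_1*(p_1,p_2) = 8·p_2/p_1, independent of income; and x_2* = (m − 8·p_2)/p_2.
At the given prices: x_1* = 8·10.86/5.2 = 16.7077, and x_2* = 7.4696.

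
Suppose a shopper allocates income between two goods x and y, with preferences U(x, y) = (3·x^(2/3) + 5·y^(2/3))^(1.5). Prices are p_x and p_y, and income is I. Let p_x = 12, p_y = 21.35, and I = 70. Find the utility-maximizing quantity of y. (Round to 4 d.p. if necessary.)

y* = 1.9473

From the CES first-order condition, (3/5)·(y/x)^(1/3) = p_x/p_y.
Solve for the ratio: y/x = [(5/3)·p_x/p_y]^(3).
With the ratio pinned down, the budget gives x* = I/(p_x + p_y·(y/x)) and y* = (y/x)·x*.
Numerically y/x = 0.822046, so x* = 70/(12 + 21.35·0.822046) = 2.3688 and y* = 0.822046·2.3688 = 1.9473.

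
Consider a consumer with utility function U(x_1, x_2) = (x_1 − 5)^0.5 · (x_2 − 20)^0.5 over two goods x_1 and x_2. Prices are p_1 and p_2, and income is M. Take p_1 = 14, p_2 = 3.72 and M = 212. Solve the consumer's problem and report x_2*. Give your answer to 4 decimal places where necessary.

x_2* = 29.086

After buying the subsistence bundle (5, 20), a share 0.5 of the remaining income goes to x_1: x_1* = 5 + 0.5·(M − 5p_1 − 20p_2)/p_1.
Discretionary income = 212 − 5·14 − 20·3.72 = 67.6; x_2* = 20 + 0.5·67.6/3.72 = 29.086.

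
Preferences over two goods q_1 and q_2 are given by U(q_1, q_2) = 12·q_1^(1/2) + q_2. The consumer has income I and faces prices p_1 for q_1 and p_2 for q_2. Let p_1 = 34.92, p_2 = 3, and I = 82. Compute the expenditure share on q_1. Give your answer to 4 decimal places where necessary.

MU_q_1 = 6/√q_1, MU_q_2 = 1. Tangency: 6/√q_1 = p_1/p_2.
Solve: √q_1 = 6·p_2/p_1, so q_1*(p_1,p_2) = (6·p_2/p_1)², and q_2* = (I − p_1·q_1*)/p_2.
Plugging in: q_1* = (6·3/34.92)² = 0.2657, q_2* = 24.2405.
Expenditure on q_1: 34.92·0.2657 = 9.2784; share = 0.1132.

share on q_1 = 0.1132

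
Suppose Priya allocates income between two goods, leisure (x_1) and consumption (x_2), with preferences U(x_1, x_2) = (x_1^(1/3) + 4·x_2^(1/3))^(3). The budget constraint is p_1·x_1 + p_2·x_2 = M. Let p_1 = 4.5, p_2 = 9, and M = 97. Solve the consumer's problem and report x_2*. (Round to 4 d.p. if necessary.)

From the CES first-order condition, (1/4)·(x_2/x_1)^(2/3) = p_1/p_2.
Solve for the ratio: x_2/x_1 = [4·p_1/p_2]^(1.5).
With the ratio pinned down, the budget gives x_1* = M/(p_1 + p_2·(x_2/x_1)) and x_2* = (x_2/x_1)·x_1*.
Numerically x_2/x_1 = 2.828427, so x_1* = 97/(4.5 + 9·2.828427) = 3.2381 and x_2* = 2.828427·3.2381 = 9.1587.

x_2* = 9.1587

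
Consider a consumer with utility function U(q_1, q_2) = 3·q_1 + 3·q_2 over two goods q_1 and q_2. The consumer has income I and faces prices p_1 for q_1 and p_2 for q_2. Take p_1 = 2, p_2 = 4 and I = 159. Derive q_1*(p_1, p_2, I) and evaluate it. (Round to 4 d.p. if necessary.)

Linear utility — the consumer picks whichever good has higher MU/price: 3/2 = 1.5 vs 3/4 = 0.75.
q_1 gives more utility per dollar, so spend all income on q_1: q_1* = I/p_1, q_2* = 0.
Numerically: q_1* = 79.5, q_2* = 0.

q_1* = 79.5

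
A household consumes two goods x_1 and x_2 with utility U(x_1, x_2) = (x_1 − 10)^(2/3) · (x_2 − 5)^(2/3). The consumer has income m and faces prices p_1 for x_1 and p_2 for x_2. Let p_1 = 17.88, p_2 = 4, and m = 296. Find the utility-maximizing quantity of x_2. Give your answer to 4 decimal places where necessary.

MRS = (x_2−5)/(x_1−10). Tangency with p_1/p_2 gives x_2−5 = (p_1/p_2)·(x_1−10).
After buying the subsistence bundle (10, 5), a share 0.5 of the remaining income goes to x_1: x_1* = 10 + 0.5·(m − 10p_1 − 5p_2)/p_1.
Discretionary income = 296 − 10·17.88 − 5·4 = 97.2; x_2* = 5 + 0.5·97.2/4 = 17.15.

x_2* = 17.15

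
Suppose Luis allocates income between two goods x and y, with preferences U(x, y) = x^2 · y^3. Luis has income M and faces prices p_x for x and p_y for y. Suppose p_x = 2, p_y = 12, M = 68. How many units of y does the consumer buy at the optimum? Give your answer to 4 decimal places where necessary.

Tangency: MRS = (2/3)·y/x = p_x/p_y.
So 2·p_y·y = 3·p_x·x; combined with the budget, a share 0.4 of income goes to x.
Demand: x*(p_x,p_y,M) = 0.4·M/p_x and y* = 0.6·M/p_y.
At p_x=2, p_y=12, M=68: y* = 0.6·68/12 = 3.4.

y* = 3.4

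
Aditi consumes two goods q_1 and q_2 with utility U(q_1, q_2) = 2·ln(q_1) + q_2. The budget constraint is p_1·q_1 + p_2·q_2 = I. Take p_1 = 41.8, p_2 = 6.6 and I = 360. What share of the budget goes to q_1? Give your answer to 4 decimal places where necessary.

share on q_1 = 0.0367

Set MRS = p_1/p_2: (2/q_1)/1 = p_1/p_2.
So q_1*(p_1,p_2) = 2·p_2/p_1, independent of income; and q_2* = (I − 2·p_2)/p_2.
At the given prices: q_1* = 2·6.6/41.8 = 0.3158, and q_2* = 52.5455.
Expenditure on q_1: 41.8·0.3158 = 13.2; share = 0.0367.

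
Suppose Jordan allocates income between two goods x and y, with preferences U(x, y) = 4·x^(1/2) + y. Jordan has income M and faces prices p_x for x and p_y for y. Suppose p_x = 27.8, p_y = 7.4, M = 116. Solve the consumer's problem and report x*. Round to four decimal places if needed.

Utility is quasi-linear in y; the FOC for x is 2/√x = p_x/p_y.
Thus x* = (2·p_y/p_x)² — independent of M — with the rest of income spent on y.
Plugging in: x* = (2·7.4/27.8)² = 0.2834.

x* = 0.2834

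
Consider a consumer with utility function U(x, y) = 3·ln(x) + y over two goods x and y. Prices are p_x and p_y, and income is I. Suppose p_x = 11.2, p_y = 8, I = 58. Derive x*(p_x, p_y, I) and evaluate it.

MU_x = 3/x, MU_y = 1. Tangency: 3/x = p_x/p_y.
So x*(p_x,p_y) = 3·p_y/p_x, independent of income; and y* = (I − 3·p_y)/p_y.
At the given prices: x* = 3·8/11.2 = 2.1429.

x* = 2.1429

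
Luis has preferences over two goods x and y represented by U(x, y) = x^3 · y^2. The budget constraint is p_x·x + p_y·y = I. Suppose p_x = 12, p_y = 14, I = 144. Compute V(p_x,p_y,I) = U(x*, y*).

Demand: x*(p_x,p_y,I) = 0.6·I/p_x and y* = 0.4·I/p_y.
At p_x=12, p_y=14, I=144: x* = 0.6·144/12 = 7.2, y* = 4.1143.
Utility at the optimum: U(7.2, 4.1143) = 6318.0984.

V = 6318.0984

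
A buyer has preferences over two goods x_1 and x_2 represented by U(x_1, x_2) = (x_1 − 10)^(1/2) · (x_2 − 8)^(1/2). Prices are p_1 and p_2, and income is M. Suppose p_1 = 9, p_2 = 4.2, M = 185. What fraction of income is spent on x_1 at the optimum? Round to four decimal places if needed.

Let x_1' = x_1−10, x_2' = x_2−8. MRS = x_2'/x_1' = p_1/p_2.
After buying the subsistence bundle (10, 8), a share 0.5 of the remaining income goes to x_1: x_1* = 10 + 0.5·(M − 10p_1 − 8p_2)/p_1.
Discretionary income = 185 − 10·9 − 8·4.2 = 61.4; x_1* = 10 + 0.5·61.4/9 = 13.4111; x_2* = 8 + 0.5·61.4/4.2 = 15.3095.
Expenditure on x_1: 9·13.4111 = 120.7; share = 0.6524.

share on x_1 = 0.6524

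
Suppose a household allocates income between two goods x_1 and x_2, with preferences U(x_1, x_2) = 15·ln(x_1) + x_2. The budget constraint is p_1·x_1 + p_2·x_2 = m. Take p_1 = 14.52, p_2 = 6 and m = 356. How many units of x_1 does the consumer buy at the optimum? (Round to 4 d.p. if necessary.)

Set MRS = p_1/p_2: (15/x_1)/1 = p_1/p_2.
So x_1*(p_1,p_2) = 15·p_2/p_1, independent of income; and x_2* = (m − 15·p_2)/p_2.
At the given prices: x_1* = 15·6/14.52 = 6.1983.

x_1* = 6.1983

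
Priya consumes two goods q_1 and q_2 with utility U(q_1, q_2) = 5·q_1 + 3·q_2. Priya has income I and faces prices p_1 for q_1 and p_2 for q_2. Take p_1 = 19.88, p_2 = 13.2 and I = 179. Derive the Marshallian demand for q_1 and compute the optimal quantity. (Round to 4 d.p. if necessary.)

Linear utility — the consumer picks whichever good has higher MU/price: 5/19.88 = 0.2515 vs 3/13.2 = 0.2273.
q_1 gives more utility per dollar, so spend all income on q_1: q_1* = I/p_1, q_2* = 0.
Numerically: q_1* = 9.004, q_2* = 0.

q_1* = 9.004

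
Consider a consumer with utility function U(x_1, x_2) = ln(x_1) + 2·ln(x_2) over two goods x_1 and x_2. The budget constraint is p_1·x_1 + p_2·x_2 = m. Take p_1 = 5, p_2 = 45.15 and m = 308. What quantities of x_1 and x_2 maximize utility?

x_1* = 20.5333, x_2* = 4.5478

The MRS is (1/2)·x_2/x_1. Set MRS = p_1/p_2.
So p_2·x_2 = 2·p_1·x_1; combined with the budget, a share 1/3 of income goes to x_1.
Demand: x_1*(p_1,p_2,m) = 1/3·m/p_1 and x_2* = 2/3·m/p_2.
At p_1=5, p_2=45.15, m=308: x_1* = 1/3·308/5 = 20.5333, x_2* = 4.5478.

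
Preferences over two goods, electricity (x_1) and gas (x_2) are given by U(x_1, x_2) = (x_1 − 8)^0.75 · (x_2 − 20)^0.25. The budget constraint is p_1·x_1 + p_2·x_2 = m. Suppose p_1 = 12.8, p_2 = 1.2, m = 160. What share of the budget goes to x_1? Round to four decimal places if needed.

share on x_1 = 0.7975

This is Cobb-Douglas in (x_1−8, x_2−20): tangency gives 0.75·p_2·(x_2−20) = 0.25·p_1·(x_1−8).
After buying the subsistence bundle (8, 20), a share 0.75 of the remaining income goes to x_1: x_1* = 8 + 0.75·(m − 8p_1 − 20p_2)/p_1.
Discretionary income = 160 − 8·12.8 − 20·1.2 = 33.6; x_1* = 8 + 0.75·33.6/12.8 = 9.9688; x_2* = 20 + 0.25·33.6/1.2 = 27.
Expenditure on x_1: 12.8·9.9688 = 127.6; share = 0.7975.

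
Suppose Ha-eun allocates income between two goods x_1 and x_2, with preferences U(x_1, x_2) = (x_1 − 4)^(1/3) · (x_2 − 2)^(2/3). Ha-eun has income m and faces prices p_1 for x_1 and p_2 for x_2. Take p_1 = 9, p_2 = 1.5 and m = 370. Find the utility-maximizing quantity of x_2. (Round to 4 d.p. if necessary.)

x_2* = 149.1111

This is Cobb-Douglas in (x_1−4, x_2−2): tangency gives 1/3·p_2·(x_2−2) = 2/3·p_1·(x_1−4).
After buying the subsistence bundle (4, 2), a share 1/3 of the remaining income goes to x_1: x_1* = 4 + 1/3·(m − 4p_1 − 2p_2)/p_1.
Discretionary income = 370 − 4·9 − 2·1.5 = 331; x_2* = 2 + 2/3·331/1.5 = 149.1111.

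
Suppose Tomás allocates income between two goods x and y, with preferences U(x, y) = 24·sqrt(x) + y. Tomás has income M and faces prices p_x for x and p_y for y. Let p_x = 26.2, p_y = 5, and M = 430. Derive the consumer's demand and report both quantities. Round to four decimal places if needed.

x* = 5.2444, y* = 58.5191

Set MRS = p_x/p_y: 12·x^(−1/2) = p_x/p_y.
Solve: √x = 12·p_y/p_x, so x*(p_x,p_y) = (12·p_y/p_x)², and y* = (M − p_x·x*)/p_y.
Plugging in: x* = (12·5/26.2)² = 5.2444, y* = 58.5191.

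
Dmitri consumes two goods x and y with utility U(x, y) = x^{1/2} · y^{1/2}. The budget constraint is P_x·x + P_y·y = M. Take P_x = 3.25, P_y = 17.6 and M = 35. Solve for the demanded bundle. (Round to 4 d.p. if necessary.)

The MRS is y/x. Set MRS = P_x/P_y.
Rearranging, P_y·y = P_x·x. Substituting into the budget gives P_x·x·(1 + 1) = M.
Demand: x*(P_x,P_y,M) = 0.5·M/P_x and y* = 0.5·M/P_y.
At P_x=3.25, P_y=17.6, M=35: x* = 0.5·35/3.25 = 5.3846, y* = 0.9943.

x* = 5.3846, y* = 0.9943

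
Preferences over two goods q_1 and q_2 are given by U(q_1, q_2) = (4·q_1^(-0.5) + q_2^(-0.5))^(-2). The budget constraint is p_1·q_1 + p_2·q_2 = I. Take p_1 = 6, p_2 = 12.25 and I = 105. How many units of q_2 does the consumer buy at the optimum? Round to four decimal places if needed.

MU_q_1 ∝ 4·q_1^(-1.5), MU_q_2 ∝ q_2^(-1.5), so MRS = 4·(q_2/q_1)^(1.5) = p_1/p_2.
Hence q_2/q_1 = ((1/4)·p_1/p_2)^(1/(1.5)), i.e. raised to the 2/3 power.
Substitute q_2 = (q_2/q_1)·q_1 into the budget: q_1* = I/(p_1 + p_2·(q_2/q_1)).
Numerically q_2/q_1 = 0.246587, so q_1* = 105/(6 + 12.25·0.246587) = 11.6399 and q_2* = 0.246587·11.6399 = 2.8702.

q_2* = 2.8702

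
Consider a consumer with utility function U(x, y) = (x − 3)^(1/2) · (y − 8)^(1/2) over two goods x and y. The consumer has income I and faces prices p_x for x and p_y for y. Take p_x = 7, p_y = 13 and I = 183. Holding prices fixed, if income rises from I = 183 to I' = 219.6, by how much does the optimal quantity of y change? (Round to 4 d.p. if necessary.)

Discretionary income = 183 − 3·7 − 8·13 = 58; y* = 8 + 0.5·58/13 = 10.2308.
At I' = 219.6: y* = 11.6385. Change: 11.6385 − 10.2308 = 1.4077.

Δy* = 1.4077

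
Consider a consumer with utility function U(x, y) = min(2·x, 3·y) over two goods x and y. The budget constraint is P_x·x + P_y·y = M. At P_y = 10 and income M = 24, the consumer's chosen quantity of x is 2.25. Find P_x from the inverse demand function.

P_x = 4

With perfect complements, no substitution: consume in ratio x:y = 3:2.
Budget: P_x·x + P_y·(2/3)·x = M, so (3·P_x + 2·P_y)·x = 3·M.
Demand: x*(P_x,P_y,M) = 3·M/(3·P_x + 2·P_y), y* = 2·M/(3·P_x + 2·P_y).
Set x* = 2.25 in the demand function and solve for P_x: P_x = 4.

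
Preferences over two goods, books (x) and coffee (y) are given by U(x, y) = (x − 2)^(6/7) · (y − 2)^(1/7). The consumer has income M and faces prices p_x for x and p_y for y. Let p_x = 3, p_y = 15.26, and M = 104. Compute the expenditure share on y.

MRS = 6·(y−2)/(x−2). Tangency with p_x/p_y gives y−2 = (1/6)·(p_x/p_y)·(x−2).
Substituting into the budget: x* = 2 + 6/7·(M − 2·p_x − 2·p_y)/p_x, and y* = 2 + 1/7·(…)/p_y.
Discretionary income = 104 − 2·3 − 2·15.26 = 67.48; x* = 2 + 6/7·67.48/3 = 21.28; y* = 2 + 1/7·67.48/15.26 = 2.6317.
Expenditure on y: 15.26·2.6317 = 40.16; share = 0.3862.

share on y = 0.3862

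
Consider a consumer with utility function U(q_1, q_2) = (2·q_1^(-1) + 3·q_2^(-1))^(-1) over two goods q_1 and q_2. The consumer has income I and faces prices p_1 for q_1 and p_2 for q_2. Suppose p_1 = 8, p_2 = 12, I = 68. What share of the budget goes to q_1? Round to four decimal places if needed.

MRS = MU_q_1/MU_q_2 = (2/3)·(q_2/q_1)^(2). Set equal to p_1/p_2.
Solve for the ratio: q_2/q_1 = [(3/2)·p_1/p_2]^(0.5).
With the ratio pinned down, the budget gives q_1* = I/(p_1 + p_2·(q_2/q_1)) and q_2* = (q_2/q_1)·q_1*.
Numerically q_2/q_1 = 1, so q_1* = 68/(8 + 12·1) = 3.4 and q_2* = 1·3.4 = 3.4.
Expenditure on q_1: 8·3.4 = 27.2; share = 0.4.

share on q_1 = 0.4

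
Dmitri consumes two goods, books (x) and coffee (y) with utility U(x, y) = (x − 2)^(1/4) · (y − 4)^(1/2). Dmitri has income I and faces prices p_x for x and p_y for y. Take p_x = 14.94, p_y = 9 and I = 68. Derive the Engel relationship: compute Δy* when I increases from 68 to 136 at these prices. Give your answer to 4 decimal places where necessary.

Δy* = 5.037

Let x' = x−2, y' = y−4. MRS = (1/2)·y'/x' = p_x/p_y.
After buying the subsistence bundle (2, 4), a share 1/3 of the remaining income goes to x: x* = 2 + 1/3·(I − 2p_x − 4p_y)/p_x.
Discretionary income = 68 − 2·14.94 − 4·9 = 2.12; y* = 4 + 2/3·2.12/9 = 4.157.
At I' = 136: y* = 9.1941. Change: 9.1941 − 4.157 = 5.037.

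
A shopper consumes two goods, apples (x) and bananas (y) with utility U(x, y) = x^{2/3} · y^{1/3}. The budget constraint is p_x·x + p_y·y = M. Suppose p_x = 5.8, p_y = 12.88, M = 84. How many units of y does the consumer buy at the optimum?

Tangency: MRS = 2·y/x = p_x/p_y.
Rearranging, p_y·y = (1/2)·p_x·x. Substituting into the budget gives p_x·x·(1 + (1/2)) = M.
Demand: x*(p_x,p_y,M) = 2/3·M/p_x and y* = 1/3·M/p_y.
At p_x=5.8, p_y=12.88, M=84: y* = 1/3·84/12.88 = 2.1739.

y* = 2.1739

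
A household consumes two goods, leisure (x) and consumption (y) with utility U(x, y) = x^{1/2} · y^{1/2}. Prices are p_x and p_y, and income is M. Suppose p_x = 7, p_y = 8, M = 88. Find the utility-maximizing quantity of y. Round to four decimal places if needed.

y* = 5.5

Demand: x*(p_x,p_y,M) = 0.5·M/p_x and y* = 0.5·M/p_y.
At p_x=7, p_y=8, M=88: y* = 0.5·88/8 = 5.5.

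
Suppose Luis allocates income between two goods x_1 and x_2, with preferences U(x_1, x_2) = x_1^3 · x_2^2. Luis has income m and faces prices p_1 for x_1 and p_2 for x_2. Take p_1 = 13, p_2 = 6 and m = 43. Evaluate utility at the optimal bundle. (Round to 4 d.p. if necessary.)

V = 64.2367

Tangency: MRS = (3/2)·x_2/x_1 = p_1/p_2.
Rearranging, p_2·x_2 = (2/3)·p_1·x_1. Substituting into the budget gives p_1·x_1·(1 + (2/3)) = m.
Demand: x_1*(p_1,p_2,m) = 0.6·m/p_1 and x_2* = 0.4·m/p_2.
At p_1=13, p_2=6, m=43: x_1* = 0.6·43/13 = 1.9846, x_2* = 2.8667.
Utility at the optimum: U(1.9846, 2.8667) = 64.2367.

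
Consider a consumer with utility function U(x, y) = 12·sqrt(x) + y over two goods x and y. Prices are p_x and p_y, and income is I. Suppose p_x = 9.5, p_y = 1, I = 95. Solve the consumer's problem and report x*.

x* = 0.3989

Utility is quasi-linear in y; the FOC for x is 6/√x = p_x/p_y.
Solve: √x = 6·p_y/p_x, so x*(p_x,p_y) = (6·p_y/p_x)², and y* = (I − p_x·x*)/p_y.
Plugging in: x* = (6·1/9.5)² = 0.3989.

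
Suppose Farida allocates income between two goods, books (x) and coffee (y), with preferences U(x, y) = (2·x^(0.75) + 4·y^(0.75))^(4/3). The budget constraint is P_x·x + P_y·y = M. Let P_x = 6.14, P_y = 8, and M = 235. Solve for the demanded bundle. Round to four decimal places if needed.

x* = 4.6485, y* = 25.8073

Substitute y = (y/x)·x into the budget: x* = M/(P_x + P_y·(y/x)).
Numerically y/x = 5.551796, so x* = 235/(6.14 + 8·5.551796) = 4.6485 and y* = 5.551796·4.6485 = 25.8073.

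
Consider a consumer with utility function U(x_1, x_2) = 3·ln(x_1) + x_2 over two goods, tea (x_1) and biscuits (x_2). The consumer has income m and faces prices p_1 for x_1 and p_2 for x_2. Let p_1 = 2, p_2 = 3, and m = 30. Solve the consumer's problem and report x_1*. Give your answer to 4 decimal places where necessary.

Set MRS = p_1/p_2: (3/x_1)/1 = p_1/p_2.
So x_1*(p_1,p_2) = 3·p_2/p_1, independent of income; and x_2* = (m − 3·p_2)/p_2.
At the given prices: x_1* = 3·3/2 = 4.5.

x_1* = 4.5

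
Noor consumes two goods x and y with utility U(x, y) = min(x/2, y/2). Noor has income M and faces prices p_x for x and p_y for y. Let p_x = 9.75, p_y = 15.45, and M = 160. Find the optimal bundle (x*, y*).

Leontief preferences: the optimum is at the kink where x/2 = y/2, i.e. y = x.
Budget: p_x·x + p_y·x = M, so (2·p_x + 2·p_y)·x = 2·M.
Demand: x*(p_x,p_y,M) = 2·M/(2·p_x + 2·p_y), y* = 2·M/(2·p_x + 2·p_y).
Here 2·9.75 + 2·15.45 = 50.4, giving x* = 6.3492 and y* = 6.3492.

x* = 6.3492, y* = 6.3492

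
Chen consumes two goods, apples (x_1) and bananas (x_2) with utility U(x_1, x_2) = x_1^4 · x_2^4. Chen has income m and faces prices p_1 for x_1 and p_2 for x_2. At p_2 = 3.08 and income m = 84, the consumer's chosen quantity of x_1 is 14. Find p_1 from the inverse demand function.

p_1 = 3

Tangency: MRS = x_2/x_1 = p_1/p_2.
So 4·p_2·x_2 = 4·p_1·x_1; combined with the budget, a share 0.5 of income goes to x_1.
Demand: x_1*(p_1,p_2,m) = 0.5·m/p_1 and x_2* = 0.5·m/p_2.
Set x_1* = 14 in the demand function and solve for p_1: p_1 = 3.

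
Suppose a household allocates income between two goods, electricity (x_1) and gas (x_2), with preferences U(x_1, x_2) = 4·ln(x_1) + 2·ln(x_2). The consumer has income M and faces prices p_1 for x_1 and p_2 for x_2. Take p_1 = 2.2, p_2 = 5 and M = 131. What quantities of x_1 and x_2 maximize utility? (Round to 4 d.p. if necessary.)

x_1* = 39.697, x_2* = 8.7333

Demand: x_1*(p_1,p_2,M) = 2/3·M/p_1 and x_2* = 1/3·M/p_2.
At p_1=2.2, p_2=5, M=131: x_1* = 2/3·131/2.2 = 39.697, x_2* = 8.7333.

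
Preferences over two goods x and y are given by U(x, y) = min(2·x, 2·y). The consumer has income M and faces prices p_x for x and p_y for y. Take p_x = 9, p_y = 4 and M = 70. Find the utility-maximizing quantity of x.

x* = 5.3846

With perfect complements, no substitution: consume in ratio x:y = 2:2.
Budget: p_x·x + p_y·x = M, so (2·p_x + 2·p_y)·x = 2·M.
Demand: x*(p_x,p_y,M) = 2·M/(2·p_x + 2·p_y), y* = 2·M/(2·p_x + 2·p_y).
Here 2·9 + 2·4 = 26, giving x* = 5.3846.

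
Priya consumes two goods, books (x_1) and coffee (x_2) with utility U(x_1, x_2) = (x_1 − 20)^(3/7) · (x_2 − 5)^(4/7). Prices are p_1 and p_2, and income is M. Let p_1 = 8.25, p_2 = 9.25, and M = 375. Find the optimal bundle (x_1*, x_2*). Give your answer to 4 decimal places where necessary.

x_1* = 28.5065, x_2* = 15.1158

Substituting into the budget: x_1* = 20 + 3/7·(M − 20·p_1 − 5·p_2)/p_1, and x_2* = 5 + 4/7·(…)/p_2.
Discretionary income = 375 − 20·8.25 − 5·9.25 = 163.75; x_1* = 20 + 3/7·163.75/8.25 = 28.5065; x_2* = 5 + 4/7·163.75/9.25 = 15.1158.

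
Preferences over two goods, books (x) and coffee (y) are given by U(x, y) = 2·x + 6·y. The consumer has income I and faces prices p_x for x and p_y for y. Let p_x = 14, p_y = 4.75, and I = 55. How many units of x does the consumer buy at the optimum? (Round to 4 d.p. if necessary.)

Linear utility — the consumer picks whichever good has higher MU/price: 2/14 = 0.1429 vs 6/4.75 = 1.2632.
y gives more utility per dollar, so spend all income on y: y* = I/p_y, x* = 0.
Numerically: x* = 0, y* = 11.5789.

x* = 0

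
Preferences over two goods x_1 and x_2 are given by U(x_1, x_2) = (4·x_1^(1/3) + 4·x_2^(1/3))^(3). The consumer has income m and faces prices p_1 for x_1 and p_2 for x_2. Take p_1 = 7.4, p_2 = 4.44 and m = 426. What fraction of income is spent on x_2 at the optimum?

MRS = MU_x_1/MU_x_2 = (x_2/x_1)^(2/3). Set equal to p_1/p_2.
Hence x_2/x_1 = (p_1/p_2)^(1/(2/3)), i.e. raised to the 1.5 power.
With the ratio pinned down, the budget gives x_1* = m/(p_1 + p_2·(x_2/x_1)) and x_2* = (x_2/x_1)·x_1*.
Numerically x_2/x_1 = 2.151657, so x_1* = 426/(7.4 + 4.44·2.151657) = 25.1278 and x_2* = 2.151657·25.1278 = 54.0663.
Expenditure on x_2: 4.44·54.0663 = 240.0545; share = 0.5635.

share on x_2 = 0.5635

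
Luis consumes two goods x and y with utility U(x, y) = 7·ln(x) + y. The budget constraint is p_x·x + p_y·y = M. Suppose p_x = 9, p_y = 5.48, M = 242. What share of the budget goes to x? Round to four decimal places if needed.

At the given prices: x* = 7·5.48/9 = 4.2622, and y* = 37.1606.
Expenditure on x: 9·4.2622 = 38.36; share = 0.1585.

share on x = 0.1585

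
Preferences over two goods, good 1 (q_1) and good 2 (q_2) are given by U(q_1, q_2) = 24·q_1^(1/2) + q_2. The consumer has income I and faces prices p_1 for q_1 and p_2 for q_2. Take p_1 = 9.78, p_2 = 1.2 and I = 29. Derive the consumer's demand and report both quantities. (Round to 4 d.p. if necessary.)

Set MRS = p_1/p_2: 12·q_1^(−1/2) = p_1/p_2.
Thus q_1* = (12·p_2/p_1)² — independent of I — with the rest of income spent on q_2.
Plugging in: q_1* = (12·1.2/9.78)² = 2.1679, q_2* = 6.498.

q_1* = 2.1679, q_2* = 6.498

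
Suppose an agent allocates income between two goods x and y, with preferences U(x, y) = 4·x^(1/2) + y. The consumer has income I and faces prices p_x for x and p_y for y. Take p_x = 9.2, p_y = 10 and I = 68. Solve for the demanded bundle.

Set MRS = p_x/p_y: 2·x^(−1/2) = p_x/p_y.
Thus x* = (2·p_y/p_x)² — independent of I — with the rest of income spent on y.
Plugging in: x* = (2·10/9.2)² = 4.7259, y* = 2.4522.

x* = 4.7259, y* = 2.4522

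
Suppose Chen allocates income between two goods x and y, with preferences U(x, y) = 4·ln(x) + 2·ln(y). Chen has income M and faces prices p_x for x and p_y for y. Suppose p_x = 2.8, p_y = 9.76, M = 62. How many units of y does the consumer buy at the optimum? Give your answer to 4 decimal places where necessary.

y* = 2.1175

Demand: x*(p_x,p_y,M) = 2/3·M/p_x and y* = 1/3·M/p_y.
At p_x=2.8, p_y=9.76, M=62: y* = 1/3·62/9.76 = 2.1175.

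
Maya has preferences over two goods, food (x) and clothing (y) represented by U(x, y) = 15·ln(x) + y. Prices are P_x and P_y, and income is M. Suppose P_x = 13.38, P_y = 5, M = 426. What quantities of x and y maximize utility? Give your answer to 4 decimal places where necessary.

x* = 5.6054, y* = 70.2

Set MRS = P_x/P_y: (15/x)/1 = P_x/P_y.
So x*(P_x,P_y) = 15·P_y/P_x, independent of income; and y* = (M − 15·P_y)/P_y.
At the given prices: x* = 15·5/13.38 = 5.6054, and y* = 70.2.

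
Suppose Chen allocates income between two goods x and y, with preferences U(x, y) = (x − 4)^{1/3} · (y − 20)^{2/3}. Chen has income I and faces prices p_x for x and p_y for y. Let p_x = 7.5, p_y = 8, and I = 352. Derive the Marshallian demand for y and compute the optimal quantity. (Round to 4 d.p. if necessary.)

Let x' = x−4, y' = y−20. MRS = (1/2)·y'/x' = p_x/p_y.
After buying the subsistence bundle (4, 20), a share 1/3 of the remaining income goes to x: x* = 4 + 1/3·(I − 4p_x − 20p_y)/p_x.
Discretionary income = 352 − 4·7.5 − 20·8 = 162; y* = 20 + 2/3·162/8 = 33.5.

y* = 33.5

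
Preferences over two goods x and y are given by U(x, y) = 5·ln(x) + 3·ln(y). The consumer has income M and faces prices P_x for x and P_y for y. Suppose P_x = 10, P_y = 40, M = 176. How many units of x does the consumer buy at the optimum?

x* = 11

Demand: x*(P_x,P_y,M) = 0.625·M/P_x and y* = 0.375·M/P_y.
At P_x=10, P_y=40, M=176: x* = 0.625·176/10 = 11.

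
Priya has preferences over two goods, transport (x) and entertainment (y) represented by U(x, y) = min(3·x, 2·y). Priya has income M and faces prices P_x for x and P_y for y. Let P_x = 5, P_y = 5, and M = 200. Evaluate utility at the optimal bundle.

Leontief preferences: the optimum is at the kink where x/2 = y/3, i.e. y = (3/2)·x.
Budget: P_x·x + P_y·(3/2)·x = M, so (2·P_x + 3·P_y)·x = 2·M.
Demand: x*(P_x,P_y,M) = 2·M/(2·P_x + 3·P_y), y* = 3·M/(2·P_x + 3·P_y).
Here 2·5 + 3·5 = 25, giving x* = 16 and y* = 24.
Utility at the optimum: U(16, 24) = 48.

V = 48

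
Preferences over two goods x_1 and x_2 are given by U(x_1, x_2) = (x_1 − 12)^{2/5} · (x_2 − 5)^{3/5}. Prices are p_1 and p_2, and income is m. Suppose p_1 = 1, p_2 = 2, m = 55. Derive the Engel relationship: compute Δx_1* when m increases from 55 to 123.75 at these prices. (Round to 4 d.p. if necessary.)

Δx_1* = 27.5

This is Cobb-Douglas in (x_1−12, x_2−5): tangency gives 0.4·p_2·(x_2−5) = 0.6·p_1·(x_1−12).
After buying the subsistence bundle (12, 5), a share 0.4 of the remaining income goes to x_1: x_1* = 12 + 0.4·(m − 12p_1 − 5p_2)/p_1.
Discretionary income = 55 − 12·1 − 5·2 = 33; x_1* = 12 + 0.4·33/1 = 25.2.
At m' = 123.75: x_1* = 52.7. Change: 52.7 − 25.2 = 27.5.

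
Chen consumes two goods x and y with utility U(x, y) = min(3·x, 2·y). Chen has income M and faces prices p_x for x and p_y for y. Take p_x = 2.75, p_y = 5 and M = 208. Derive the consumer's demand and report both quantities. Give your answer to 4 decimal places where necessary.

x* = 20.2927, y* = 30.439

Here 2·2.75 + 3·5 = 20.5, giving x* = 20.2927 and y* = 30.439.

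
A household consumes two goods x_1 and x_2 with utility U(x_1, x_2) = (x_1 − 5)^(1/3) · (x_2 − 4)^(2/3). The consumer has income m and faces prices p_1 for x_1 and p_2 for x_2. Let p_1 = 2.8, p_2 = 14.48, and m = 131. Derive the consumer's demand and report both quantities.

x_1* = 12.0333, x_2* = 6.7201

Let x_1' = x_1−5, x_2' = x_2−4. MRS = (1/2)·x_2'/x_1' = p_1/p_2.
After buying the subsistence bundle (5, 4), a share 1/3 of the remaining income goes to x_1: x_1* = 5 + 1/3·(m − 5p_1 − 4p_2)/p_1.
Discretionary income = 131 − 5·2.8 − 4·14.48 = 59.08; x_1* = 5 + 1/3·59.08/2.8 = 12.0333; x_2* = 4 + 2/3·59.08/14.48 = 6.7201.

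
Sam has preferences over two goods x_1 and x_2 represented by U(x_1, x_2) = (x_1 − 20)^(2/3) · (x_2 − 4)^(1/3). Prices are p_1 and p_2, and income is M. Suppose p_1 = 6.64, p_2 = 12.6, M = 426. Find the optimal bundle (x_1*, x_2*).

This is Cobb-Douglas in (x_1−20, x_2−4): tangency gives 2/3·p_2·(x_2−4) = 1/3·p_1·(x_1−20).
Substituting into the budget: x_1* = 20 + 2/3·(M − 20·p_1 − 4·p_2)/p_1, and x_2* = 4 + 1/3·(…)/p_2.
Discretionary income = 426 − 20·6.64 − 4·12.6 = 242.8; x_1* = 20 + 2/3·242.8/6.64 = 44.3775; x_2* = 4 + 1/3·242.8/12.6 = 10.4233.

x_1* = 44.3775, x_2* = 10.4233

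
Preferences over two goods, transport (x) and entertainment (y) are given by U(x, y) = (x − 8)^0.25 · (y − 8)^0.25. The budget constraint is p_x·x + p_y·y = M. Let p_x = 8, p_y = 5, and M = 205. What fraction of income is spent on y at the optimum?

Discretionary income = 205 − 8·8 − 8·5 = 101; x* = 8 + 0.5·101/8 = 14.3125; y* = 8 + 0.5·101/5 = 18.1.
Expenditure on y: 5·18.1 = 90.5; share = 0.4415.

share on y = 0.4415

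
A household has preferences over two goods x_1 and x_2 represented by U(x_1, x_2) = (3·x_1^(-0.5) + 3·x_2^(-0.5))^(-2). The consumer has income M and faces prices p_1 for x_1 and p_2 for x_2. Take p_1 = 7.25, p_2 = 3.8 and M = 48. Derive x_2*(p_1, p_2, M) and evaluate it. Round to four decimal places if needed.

x_2* = 5.6384

MU_x_1 ∝ 3·x_1^(-1.5), MU_x_2 ∝ 3·x_2^(-1.5), so MRS = (x_2/x_1)^(1.5) = p_1/p_2.
Hence x_2/x_1 = (p_1/p_2)^(1/(1.5)), i.e. raised to the 2/3 power.
Substitute x_2 = (x_2/x_1)·x_1 into the budget: x_1* = M/(p_1 + p_2·(x_2/x_1)).
Numerically x_2/x_1 = 1.538283, so x_1* = 48/(7.25 + 3.8·1.538283) = 3.6654 and x_2* = 1.538283·3.6654 = 5.6384.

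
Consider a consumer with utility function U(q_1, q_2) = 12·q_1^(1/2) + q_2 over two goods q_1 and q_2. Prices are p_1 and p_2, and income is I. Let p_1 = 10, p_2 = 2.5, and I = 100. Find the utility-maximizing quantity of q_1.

Set MRS = p_1/p_2: 6·q_1^(−1/2) = p_1/p_2.
Thus q_1* = (6·p_2/p_1)² — independent of I — with the rest of income spent on q_2.
Plugging in: q_1* = (6·2.5/10)² = 2.25.

q_1* = 2.25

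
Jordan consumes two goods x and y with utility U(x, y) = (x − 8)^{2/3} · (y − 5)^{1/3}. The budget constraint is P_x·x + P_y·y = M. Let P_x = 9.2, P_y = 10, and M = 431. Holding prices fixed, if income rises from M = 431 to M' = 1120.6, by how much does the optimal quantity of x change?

This is Cobb-Douglas in (x−8, y−5): tangency gives 2/3·P_y·(y−5) = 1/3·P_x·(x−8).
After buying the subsistence bundle (8, 5), a share 2/3 of the remaining income goes to x: x* = 8 + 2/3·(M − 8P_x − 5P_y)/P_x.
Discretionary income = 431 − 8·9.2 − 5·10 = 307.4; x* = 8 + 2/3·307.4/9.2 = 30.2754.
At M' = 1120.6: x* = 80.2464. Change: 80.2464 − 30.2754 = 49.971.

Δx* = 49.971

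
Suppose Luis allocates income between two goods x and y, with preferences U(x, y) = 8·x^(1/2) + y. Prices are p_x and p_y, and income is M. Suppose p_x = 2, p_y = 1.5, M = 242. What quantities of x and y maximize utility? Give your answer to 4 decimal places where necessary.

Utility is quasi-linear in y; the FOC for x is 4/√x = p_x/p_y.
Thus x* = (4·p_y/p_x)² — independent of M — with the rest of income spent on y.
Plugging in: x* = (4·1.5/2)² = 9, y* = 149.3333.

x* = 9, y* = 149.3333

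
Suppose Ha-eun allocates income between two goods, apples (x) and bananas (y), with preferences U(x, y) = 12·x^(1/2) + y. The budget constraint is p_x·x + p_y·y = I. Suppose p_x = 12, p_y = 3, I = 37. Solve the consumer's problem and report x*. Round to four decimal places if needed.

MU_x = 6/√x, MU_y = 1. Tangency: 6/√x = p_x/p_y.
Thus x* = (6·p_y/p_x)² — independent of I — with the rest of income spent on y.
Plugging in: x* = (6·3/12)² = 2.25.

x* = 2.25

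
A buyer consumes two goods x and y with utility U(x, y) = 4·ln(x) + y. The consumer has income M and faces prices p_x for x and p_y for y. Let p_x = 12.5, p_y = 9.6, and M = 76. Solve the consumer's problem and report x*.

MU_x = 4/x, MU_y = 1. Tangency: 4/x = p_x/p_y.
So x*(p_x,p_y) = 4·p_y/p_x, independent of income; and y* = (M − 4·p_y)/p_y.
At the given prices: x* = 4·9.6/12.5 = 3.072.

x* = 3.072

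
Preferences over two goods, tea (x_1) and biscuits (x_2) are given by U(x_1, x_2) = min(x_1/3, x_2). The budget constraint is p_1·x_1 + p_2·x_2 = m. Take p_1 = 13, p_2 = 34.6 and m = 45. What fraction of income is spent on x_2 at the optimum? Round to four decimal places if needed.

Demand: x_1*(p_1,p_2,m) = 3·m/(3·p_1 + p_2), x_2* = m/(3·p_1 + p_2).
Here 3·13 + 34.6 = 73.6, giving x_1* = 1.8342 and x_2* = 0.6114.
Expenditure on x_2: 34.6·0.6114 = 21.1549; share = 0.4701.

share on x_2 = 0.4701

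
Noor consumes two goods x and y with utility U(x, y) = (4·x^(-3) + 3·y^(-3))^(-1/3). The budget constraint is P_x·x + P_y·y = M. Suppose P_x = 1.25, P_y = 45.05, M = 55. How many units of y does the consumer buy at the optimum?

y* = 1.1377

MRS = MU_x/MU_y = (4/3)·(y/x)^(4). Set equal to P_x/P_y.
Solve for the ratio: y/x = [(3/4)·P_x/P_y]^(0.25).
Substitute y = (y/x)·x into the budget: x* = M/(P_x + P_y·(y/x)).
Numerically y/x = 0.379812, so x* = 55/(1.25 + 45.05·0.379812) = 2.9956 and y* = 0.379812·2.9956 = 1.1377.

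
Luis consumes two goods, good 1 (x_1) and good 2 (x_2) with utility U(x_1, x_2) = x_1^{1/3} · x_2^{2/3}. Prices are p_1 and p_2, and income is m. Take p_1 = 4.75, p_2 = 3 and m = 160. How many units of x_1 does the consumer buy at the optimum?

The MRS is (1/2)·x_2/x_1. Set MRS = p_1/p_2.
Rearranging, p_2·x_2 = 2·p_1·x_1. Substituting into the budget gives p_1·x_1·(1 + 2) = m.
Demand: x_1*(p_1,p_2,m) = 1/3·m/p_1 and x_2* = 2/3·m/p_2.
At p_1=4.75, p_2=3, m=160: x_1* = 1/3·160/4.75 = 11.2281.

x_1* = 11.2281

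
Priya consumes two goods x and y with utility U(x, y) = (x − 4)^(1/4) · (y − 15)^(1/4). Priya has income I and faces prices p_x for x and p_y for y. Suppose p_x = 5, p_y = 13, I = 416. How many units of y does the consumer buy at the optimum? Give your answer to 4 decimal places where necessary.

MRS = (y−15)/(x−4). Tangency with p_x/p_y gives y−15 = (p_x/p_y)·(x−4).
After buying the subsistence bundle (4, 15), a share 0.5 of the remaining income goes to x: x* = 4 + 0.5·(I − 4p_x − 15p_y)/p_x.
Discretionary income = 416 − 4·5 − 15·13 = 201; y* = 15 + 0.5·201/13 = 22.7308.

y* = 22.7308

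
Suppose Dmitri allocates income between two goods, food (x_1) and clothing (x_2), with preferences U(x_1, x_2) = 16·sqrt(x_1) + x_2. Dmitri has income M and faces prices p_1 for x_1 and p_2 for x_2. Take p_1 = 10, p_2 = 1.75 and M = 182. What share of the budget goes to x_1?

MU_x_1 = 8/√x_1, MU_x_2 = 1. Tangency: 8/√x_1 = p_1/p_2.
Thus x_1* = (8·p_2/p_1)² — independent of M — with the rest of income spent on x_2.
Plugging in: x_1* = (8·1.75/10)² = 1.96, x_2* = 92.8.
Expenditure on x_1: 10·1.96 = 19.6; share = 0.1077.

share on x_1 = 0.1077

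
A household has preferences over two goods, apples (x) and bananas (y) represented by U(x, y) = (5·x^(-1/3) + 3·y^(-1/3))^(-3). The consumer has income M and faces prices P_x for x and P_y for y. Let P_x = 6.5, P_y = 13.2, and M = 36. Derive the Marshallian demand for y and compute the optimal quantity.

From the CES first-order condition, (5/3)·(y/x)^(4/3) = P_x/P_y.
Solve for the ratio: y/x = [(3/5)·P_x/P_y]^(0.75).
Substitute y = (y/x)·x into the budget: x* = M/(P_x + P_y·(y/x)).
Numerically y/x = 0.400745, so x* = 36/(6.5 + 13.2·0.400745) = 3.0535 and y* = 0.400745·3.0535 = 1.2237.

y* = 1.2237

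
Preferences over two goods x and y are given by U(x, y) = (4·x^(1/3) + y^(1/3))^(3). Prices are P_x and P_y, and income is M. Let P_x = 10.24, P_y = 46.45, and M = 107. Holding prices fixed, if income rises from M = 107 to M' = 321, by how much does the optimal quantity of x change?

Δx* = 19.7399

MU_x ∝ 4·x^(-2/3), MU_y ∝ y^(-2/3), so MRS = 4·(y/x)^(2/3) = P_x/P_y.
Solve for the ratio: y/x = [(1/4)·P_x/P_y]^(1.5).
Substitute y = (y/x)·x into the budget: x* = M/(P_x + P_y·(y/x)).
Numerically y/x = 0.012938, so x* = 107/(10.24 + 46.45·0.012938) = 9.8699.
At M' = 321: x* = 29.6098. Change: 29.6098 − 9.8699 = 19.7399.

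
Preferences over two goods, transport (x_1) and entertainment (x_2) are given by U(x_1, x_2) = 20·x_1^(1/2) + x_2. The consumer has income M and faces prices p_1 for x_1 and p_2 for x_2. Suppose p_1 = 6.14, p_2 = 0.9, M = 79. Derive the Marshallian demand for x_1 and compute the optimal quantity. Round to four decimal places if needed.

x_1* = 2.1486

Set MRS = p_1/p_2: 10·x_1^(−1/2) = p_1/p_2.
Solve: √x_1 = 10·p_2/p_1, so x_1*(p_1,p_2) = (10·p_2/p_1)², and x_2* = (M − p_1·x_1*)/p_2.
Plugging in: x_1* = (10·0.9/6.14)² = 2.1486.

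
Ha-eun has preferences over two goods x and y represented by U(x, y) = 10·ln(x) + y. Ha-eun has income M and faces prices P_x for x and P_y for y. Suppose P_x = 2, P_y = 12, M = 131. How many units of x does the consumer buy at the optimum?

So x*(P_x,P_y) = 10·P_y/P_x, independent of income; and y* = (M − 10·P_y)/P_y.
At the given prices: x* = 10·12/2 = 60.

x* = 60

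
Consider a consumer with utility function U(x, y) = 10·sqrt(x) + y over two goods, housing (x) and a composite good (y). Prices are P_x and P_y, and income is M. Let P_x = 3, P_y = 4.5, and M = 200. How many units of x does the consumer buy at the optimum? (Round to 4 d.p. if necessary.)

x* = 56.25

MU_x = 5/√x, MU_y = 1. Tangency: 5/√x = P_x/P_y.
Thus x* = (5·P_y/P_x)² — independent of M — with the rest of income spent on y.
Plugging in: x* = (5·4.5/3)² = 56.25.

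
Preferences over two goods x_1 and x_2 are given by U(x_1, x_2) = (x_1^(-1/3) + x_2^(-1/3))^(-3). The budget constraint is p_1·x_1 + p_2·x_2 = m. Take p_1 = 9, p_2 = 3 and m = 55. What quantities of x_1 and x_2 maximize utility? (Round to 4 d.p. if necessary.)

x_1* = 3.4725, x_2* = 7.9157

MRS = MU_x_1/MU_x_2 = (x_2/x_1)^(4/3). Set equal to p_1/p_2.
Solve for the ratio: x_2/x_1 = [p_1/p_2]^(0.75).
Substitute x_2 = (x_2/x_1)·x_1 into the budget: x_1* = m/(p_1 + p_2·(x_2/x_1)).
Numerically x_2/x_1 = 2.279507, so x_1* = 55/(9 + 3·2.279507) = 3.4725 and x_2* = 2.279507·3.4725 = 7.9157.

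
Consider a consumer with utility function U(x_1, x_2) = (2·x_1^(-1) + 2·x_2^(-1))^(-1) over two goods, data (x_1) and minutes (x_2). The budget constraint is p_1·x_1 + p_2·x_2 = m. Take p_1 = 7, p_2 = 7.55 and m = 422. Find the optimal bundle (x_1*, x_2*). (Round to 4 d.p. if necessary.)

From the CES first-order condition, (x_2/x_1)^(2) = p_1/p_2.
Hence x_2/x_1 = (p_1/p_2)^(1/(2)), i.e. raised to the 0.5 power.
With the ratio pinned down, the budget gives x_1* = m/(p_1 + p_2·(x_2/x_1)) and x_2* = (x_2/x_1)·x_1*.
Numerically x_2/x_1 = 0.962887, so x_1* = 422/(7 + 7.55·0.962887) = 29.5729 and x_2* = 0.962887·29.5729 = 28.4754.

x_1* = 29.5729, x_2* = 28.4754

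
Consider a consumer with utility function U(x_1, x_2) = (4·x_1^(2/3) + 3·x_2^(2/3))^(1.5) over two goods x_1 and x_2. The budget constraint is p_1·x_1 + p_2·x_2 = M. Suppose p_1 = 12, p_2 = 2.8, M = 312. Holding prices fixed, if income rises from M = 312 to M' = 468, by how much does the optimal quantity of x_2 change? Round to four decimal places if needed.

MU_x_1 ∝ 4·x_1^(-1/3), MU_x_2 ∝ 3·x_2^(-1/3), so MRS = (4/3)·(x_2/x_1)^(1/3) = p_1/p_2.
Hence x_2/x_1 = ((3/4)·p_1/p_2)^(1/(1/3)), i.e. raised to the 3 power.
Substitute x_2 = (x_2/x_1)·x_1 into the budget: x_1* = M/(p_1 + p_2·(x_2/x_1)).
Numerically x_2/x_1 = 33.208819, so x_1* = 312/(12 + 2.8·33.208819) = 2.9719 and x_2* = 33.208819·2.9719 = 98.692.
At M' = 468: x_2* = 148.038. Change: 148.038 − 98.692 = 49.346.

Δx_2* = 49.346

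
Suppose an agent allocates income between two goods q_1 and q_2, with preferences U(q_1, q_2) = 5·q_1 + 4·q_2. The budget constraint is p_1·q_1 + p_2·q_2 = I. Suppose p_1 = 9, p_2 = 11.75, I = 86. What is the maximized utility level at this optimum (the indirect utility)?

Linear utility — the consumer picks whichever good has higher MU/price: 5/9 = 0.5556 vs 4/11.75 = 0.3404.
q_1 gives more utility per dollar, so spend all income on q_1: q_1* = I/p_1, q_2* = 0.
Numerically: q_1* = 9.5556, q_2* = 0.
Utility at the optimum: U(9.5556, 0) = 47.7778.

V = 47.7778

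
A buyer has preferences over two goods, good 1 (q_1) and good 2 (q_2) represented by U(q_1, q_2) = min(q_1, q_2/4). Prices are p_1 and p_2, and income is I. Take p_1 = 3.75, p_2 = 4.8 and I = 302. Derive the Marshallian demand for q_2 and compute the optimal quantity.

With perfect complements, no substitution: consume in ratio q_1:q_2 = 1:4.
Budget: p_1·q_1 + p_2·4·q_1 = I, so (p_1 + 4·p_2)·q_1 = I.
Demand: q_1*(p_1,p_2,I) = I/(p_1 + 4·p_2), q_2* = 4·I/(p_1 + 4·p_2).
Here 3.75 + 4·4.8 = 22.95, giving q_2* = 52.6362.

q_2* = 52.6362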